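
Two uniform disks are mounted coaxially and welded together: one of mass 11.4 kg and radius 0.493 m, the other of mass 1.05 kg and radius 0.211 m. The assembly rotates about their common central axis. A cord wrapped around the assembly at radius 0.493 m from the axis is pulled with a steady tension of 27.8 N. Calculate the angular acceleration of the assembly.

α ≈ 9.73 rad/s²

I = ½M₁R₁² + ½M₂R₂² = ½(11.4)(0.493)² + ½(1.05)(0.211)² = 1.409 kg·m².
τ = F r = (27.8)(0.493) = 13.71 N·m.
α = τ/I = 13.71/1.409 = 9.729 rad/s².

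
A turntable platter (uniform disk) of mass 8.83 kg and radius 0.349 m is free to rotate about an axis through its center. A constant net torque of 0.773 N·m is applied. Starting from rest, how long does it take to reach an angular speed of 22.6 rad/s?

I = ½MR² = (1/2)(8.83)(0.349)² = 0.5378 kg·m².
α = τ/I = 0.773/0.5378 = 1.437 rad/s².
ω = αt ⇒ t = ω/α = 22.6/1.437 = 15.72 s.

t ≈ 15.7 s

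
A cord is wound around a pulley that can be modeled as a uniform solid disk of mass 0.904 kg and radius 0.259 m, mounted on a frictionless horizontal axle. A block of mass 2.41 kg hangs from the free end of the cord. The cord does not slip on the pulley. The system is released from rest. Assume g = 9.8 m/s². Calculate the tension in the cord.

T ≈ 3.73 N

I = ½MR² = (1/2)(0.904)(0.259)² = 0.03032 kg·m².
Block: mg − T = ma. Pulley: TR = Iα. No-slip: a = αR, so T = (I/R²)a = 0.4520·a.
Then mg = (m + 0.4520)a, so a = (2.41)(9.8)/(2.41 + 0.4520) = 8.252 m/s².
T = 0.4520·a = 3.730 N.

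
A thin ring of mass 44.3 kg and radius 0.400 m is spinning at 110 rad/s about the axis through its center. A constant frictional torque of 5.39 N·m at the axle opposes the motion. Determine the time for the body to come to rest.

I = MR² = (44.3)(0.400)² = 7.088 kg·m².
The net torque has magnitude 5.39 N·m, opposing ω.
|α| = τ/I = 5.390/7.088 = 0.7604 rad/s² (deceleration).
0 = ω₀ − |α|t ⇒ t = ω₀/|α| = 110/0.7604 = 144.7 s.

t ≈ 145 s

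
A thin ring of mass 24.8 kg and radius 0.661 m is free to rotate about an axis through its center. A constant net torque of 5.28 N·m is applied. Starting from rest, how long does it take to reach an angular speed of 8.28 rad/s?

t ≈ 17.0 s

I = MR² = (24.8)(0.661)² = 10.84 kg·m².
α = τ/I = 5.28/10.84 = 0.4873 rad/s².
ω = αt ⇒ t = ω/α = 8.28/0.4873 = 16.99 s.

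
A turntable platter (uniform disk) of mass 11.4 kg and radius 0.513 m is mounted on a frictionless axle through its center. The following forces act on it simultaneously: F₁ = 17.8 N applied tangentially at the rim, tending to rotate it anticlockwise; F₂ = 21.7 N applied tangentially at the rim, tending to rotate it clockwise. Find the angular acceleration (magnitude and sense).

I = ½MR² = (1/2)(11.4)(0.513)² = 1.500 kg·m².
Taking anticlockwise as positive: τ₁ = +(17.8)(0.513) = +9.131 N·m; τ₂ = −(21.7)(0.513) = −11.13 N·m.
Net torque τ = -2.001 N·m.
α = τ/I = -2.001/1.500 = -1.334 rad/s².

α ≈ 1.33 rad/s², clockwise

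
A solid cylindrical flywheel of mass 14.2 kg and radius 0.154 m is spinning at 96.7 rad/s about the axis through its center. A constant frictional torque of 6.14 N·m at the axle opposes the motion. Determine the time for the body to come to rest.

t ≈ 2.65 s

I = ½MR² = (1/2)(14.2)(0.154)² = 0.1684 kg·m².
The net torque has magnitude 6.14 N·m, opposing ω.
|α| = τ/I = 6.140/0.1684 = 36.46 rad/s² (deceleration).
0 = ω₀ − |α|t ⇒ t = ω₀/|α| = 96.7/36.46 = 2.652 s.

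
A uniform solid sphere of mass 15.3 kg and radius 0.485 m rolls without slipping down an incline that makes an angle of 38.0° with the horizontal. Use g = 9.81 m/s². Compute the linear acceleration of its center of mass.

a ≈ 4.31 m/s²

Translation along the incline: Mg sinθ − f = Ma.
Rotation about the center: fR = Iα with I = (2/5)MR². No-slip gives a = αR, so f = (I/R²)a = (2/5)M a.
Substituting: Mg sinθ = (1 + 0.4000)Ma, so a = g sinθ/(1 + 0.4000) = (9.81) sin 38.0° / 1.400 = 4.314 m/s².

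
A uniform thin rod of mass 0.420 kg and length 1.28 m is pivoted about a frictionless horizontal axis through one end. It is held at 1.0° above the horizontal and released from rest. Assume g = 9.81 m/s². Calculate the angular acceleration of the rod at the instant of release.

α ≈ 11.5 rad/s²

About the pivot, I = (1/3)ML² = (1/3)(0.420)(1.28)² = 0.2294 kg·m².
The weight acts at the center, a distance L/2 = 0.6400 m from the pivot; τ = Mg(L/2) cos 1.0° = 2.637 N·m.
α = τ/I = 2.637/0.2294 = 11.49 rad/s².
(Equivalently α = (3g/(2L)) cos 1.0° = 11.49 rad/s².)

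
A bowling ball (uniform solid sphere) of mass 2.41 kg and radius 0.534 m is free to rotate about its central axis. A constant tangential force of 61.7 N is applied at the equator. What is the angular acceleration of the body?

α ≈ 120 rad/s²

I = (2/5)MR² = (2/5)(2.41)(0.534)² = 0.2749 kg·m².
τ = F R = (61.7)(0.534) = 32.95 N·m.
From τ = Iα: α = 32.95/0.2749 = 119.9 rad/s².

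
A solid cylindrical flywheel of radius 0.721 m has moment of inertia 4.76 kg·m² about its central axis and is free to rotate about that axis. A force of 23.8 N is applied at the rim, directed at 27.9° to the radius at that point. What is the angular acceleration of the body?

Only the tangential component produces torque: τ = F R sinθ = (23.8)(0.721) sin 27.9° = 8.030 N·m.
From τ = Iα: α = 8.030/4.760 = 1.687 rad/s².

α ≈ 1.69 rad/s²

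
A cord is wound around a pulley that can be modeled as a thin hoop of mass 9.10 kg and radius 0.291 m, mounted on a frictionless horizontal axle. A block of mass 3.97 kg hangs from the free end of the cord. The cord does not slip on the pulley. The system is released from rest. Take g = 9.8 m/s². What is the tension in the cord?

T ≈ 27.1 N

I = MR² = (9.10)(0.291)² = 0.7706 kg·m².
Block: mg − T = ma. Pulley: TR = Iα. No-slip: a = αR, so T = (I/R²)a = 9.100·a.
Then mg = (m + 9.100)a, so a = (3.97)(9.8)/(3.97 + 9.100) = 2.977 m/s².
T = 9.100·a = 27.09 N.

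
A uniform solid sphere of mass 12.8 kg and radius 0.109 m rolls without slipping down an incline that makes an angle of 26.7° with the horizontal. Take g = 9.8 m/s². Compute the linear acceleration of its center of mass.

Translation along the incline: Mg sinθ − f = Ma.
Rotation about the center: fR = Iα with I = (2/5)MR². No-slip gives a = αR, so f = (I/R²)a = (2/5)M a.
Substituting: Mg sinθ = (1 + 0.4000)Ma, so a = g sinθ/(1 + 0.4000) = (9.8) sin 26.7° / 1.400 = 3.145 m/s².

a ≈ 3.15 m/s²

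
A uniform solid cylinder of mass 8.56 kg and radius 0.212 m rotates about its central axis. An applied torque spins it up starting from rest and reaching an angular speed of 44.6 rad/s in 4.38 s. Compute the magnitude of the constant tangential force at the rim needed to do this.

F ≈ 9.24 N

I = ½MR² = (1/2)(8.56)(0.212)² = 0.1924 kg·m².
α = Δω/Δt = (44.6 − 0)/4.38 = 10.18 rad/s².
The required torque is τ = Iα = (0.1924)(10.18) = 1.959 N·m.
A tangential force at the rim gives τ = FR, so F = τ/R = 1.959/0.212 = 9.239 N.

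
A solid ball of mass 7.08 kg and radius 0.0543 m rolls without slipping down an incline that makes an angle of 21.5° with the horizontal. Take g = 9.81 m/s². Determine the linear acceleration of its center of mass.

a ≈ 2.57 m/s²

Translation along the incline: Mg sinθ − f = Ma.
Rotation about the center: fR = Iα with I = (2/5)MR². No-slip gives a = αR, so f = (I/R²)a = (2/5)M a.
Substituting: Mg sinθ = (1 + 0.4000)Ma, so a = g sinθ/(1 + 0.4000) = (9.81) sin 21.5° / 1.400 = 2.568 m/s².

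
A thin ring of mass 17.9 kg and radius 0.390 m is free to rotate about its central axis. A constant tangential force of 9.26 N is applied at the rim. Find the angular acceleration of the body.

α ≈ 1.33 rad/s²

I = MR² = (17.9)(0.390)² = 2.723 kg·m².
τ = F R = (9.26)(0.390) = 3.611 N·m.
Newton's second law for rotation, τ = Iα, gives α = τ/I = 3.611/2.723 = 1.326 rad/s².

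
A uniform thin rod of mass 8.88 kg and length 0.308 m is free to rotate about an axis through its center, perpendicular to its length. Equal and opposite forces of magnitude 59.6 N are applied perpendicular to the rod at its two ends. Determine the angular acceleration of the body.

I = (1/12)ML² = (1/12)(8.88)(0.308)² = 0.07020 kg·m².
The couple gives τ = F·(L/2) + F·(L/2) = F L = (59.6)(0.308) = 18.36 N·m.
From τ = Iα: α = 18.36/0.07020 = 261.5 rad/s².

α ≈ 261 rad/s²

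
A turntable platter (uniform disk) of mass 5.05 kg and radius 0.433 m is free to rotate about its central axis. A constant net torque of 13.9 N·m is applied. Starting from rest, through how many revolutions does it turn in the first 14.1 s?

I = ½MR² = (1/2)(5.05)(0.433)² = 0.4734 kg·m².
α = τ/I = 13.9/0.4734 = 29.36 rad/s².
θ = ½αt² = ½(29.36)(14.1)² = 2919 rad.
Revolutions = θ/(2π) = 464.5.

≈ 465 revolutions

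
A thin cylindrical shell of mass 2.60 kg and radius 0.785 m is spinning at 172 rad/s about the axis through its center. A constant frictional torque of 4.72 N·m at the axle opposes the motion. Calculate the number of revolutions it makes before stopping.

≈ 799 revolutions

I = MR² = (2.60)(0.785)² = 1.602 kg·m².
The net torque has magnitude 4.72 N·m, opposing ω.
|α| = τ/I = 4.720/1.602 = 2.946 rad/s² (deceleration).
ω² = ω₀² − 2|α|θ with ω = 0 ⇒ θ = ω₀²/(2|α|) = 5021 rad = 799.1 rev.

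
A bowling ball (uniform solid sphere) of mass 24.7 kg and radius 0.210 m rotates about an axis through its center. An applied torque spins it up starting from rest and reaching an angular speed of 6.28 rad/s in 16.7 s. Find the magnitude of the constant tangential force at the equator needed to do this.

F ≈ 0.780 N

I = (2/5)MR² = (2/5)(24.7)(0.210)² = 0.4357 kg·m².
α = Δω/Δt = (6.28 − 0)/16.7 = 0.3760 rad/s².
The required torque is τ = Iα = (0.4357)(0.3760) = 0.1638 N·m.
A tangential force at the equator gives τ = FR, so F = τ/R = 0.1638/0.210 = 0.7802 N.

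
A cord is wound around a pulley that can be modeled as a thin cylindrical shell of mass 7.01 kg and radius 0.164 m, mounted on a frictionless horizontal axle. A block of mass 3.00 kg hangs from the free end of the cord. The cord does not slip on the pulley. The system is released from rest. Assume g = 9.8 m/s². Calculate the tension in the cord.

T ≈ 20.6 N

I = MR² = (7.01)(0.164)² = 0.1885 kg·m².
Block: mg − T = ma. Pulley: TR = Iα. No-slip: a = αR, so T = (I/R²)a = 7.010·a.
Then mg = (m + 7.010)a, so a = (3.00)(9.8)/(3.00 + 7.010) = 2.937 m/s².
T = 7.010·a = 20.59 N.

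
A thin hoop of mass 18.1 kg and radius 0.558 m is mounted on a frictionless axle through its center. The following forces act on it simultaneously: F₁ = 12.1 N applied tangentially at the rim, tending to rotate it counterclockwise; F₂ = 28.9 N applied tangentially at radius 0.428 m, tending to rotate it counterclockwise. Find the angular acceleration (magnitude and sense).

I = MR² = (18.1)(0.558)² = 5.636 kg·m².
Taking counterclockwise as positive: τ₁ = +(12.1)(0.558) = +6.752 N·m; τ₂ = +(28.9)(0.428) = +12.37 N·m.
Net torque τ = 19.12 N·m.
α = τ/I = 19.12/5.636 = 3.393 rad/s².

α ≈ 3.39 rad/s², counterclockwise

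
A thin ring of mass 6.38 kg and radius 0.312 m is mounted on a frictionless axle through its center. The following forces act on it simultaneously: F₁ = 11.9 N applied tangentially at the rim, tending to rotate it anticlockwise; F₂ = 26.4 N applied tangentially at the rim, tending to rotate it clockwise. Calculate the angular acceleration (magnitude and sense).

I = MR² = (6.38)(0.312)² = 0.6211 kg·m².
Taking anticlockwise as positive: τ₁ = +(11.9)(0.312) = +3.713 N·m; τ₂ = −(26.4)(0.312) = −8.237 N·m.
Net torque τ = -4.524 N·m.
α = τ/I = -4.524/0.6211 = -7.284 rad/s².

α ≈ 7.28 rad/s², clockwise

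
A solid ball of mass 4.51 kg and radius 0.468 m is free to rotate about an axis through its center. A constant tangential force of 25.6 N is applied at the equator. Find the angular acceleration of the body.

α ≈ 30.3 rad/s²

I = (2/5)MR² = (2/5)(4.51)(0.468)² = 0.3951 kg·m².
τ = F R = (25.6)(0.468) = 11.98 N·m.
Newton's second law for rotation, τ = Iα, gives α = τ/I = 11.98/0.3951 = 30.32 rad/s².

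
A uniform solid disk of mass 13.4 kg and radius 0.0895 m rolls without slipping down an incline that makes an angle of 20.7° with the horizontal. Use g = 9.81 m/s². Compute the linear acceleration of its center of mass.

a ≈ 2.31 m/s²

Translation along the incline: Mg sinθ − f = Ma.
Rotation about the center: fR = Iα with I = ½MR². No-slip gives a = αR, so f = (I/R²)a = (1/2)M a.
Substituting: Mg sinθ = (1 + 0.5000)Ma, so a = g sinθ/(1 + 0.5000) = (9.81) sin 20.7° / 1.500 = 2.312 m/s².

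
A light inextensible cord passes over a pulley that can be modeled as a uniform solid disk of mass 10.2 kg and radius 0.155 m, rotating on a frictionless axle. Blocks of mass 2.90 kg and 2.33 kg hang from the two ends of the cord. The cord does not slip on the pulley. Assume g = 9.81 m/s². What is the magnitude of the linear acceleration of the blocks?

a ≈ 0.541 m/s²

I = ½MR² = (1/2)(10.2)(0.155)² = 0.1225 kg·m².
Heavier block: m₁g − T₁ = m₁a. Lighter block: T₂ − m₂g = m₂a.
Pulley: (T₁ − T₂)R = Iα = I(a/R), so T₁ − T₂ = (I/R²)a = (1/2)M_p a = 5.100·a.
Adding the three: (m₁ − m₂)g = (m₁ + m₂ + 5.100)a, so a = (2.90 − 2.33)(9.81)/(2.90 + 2.33 + 5.100) = 0.5413 m/s².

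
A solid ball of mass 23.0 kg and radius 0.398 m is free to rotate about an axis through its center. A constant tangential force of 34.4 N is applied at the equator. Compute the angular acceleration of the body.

α ≈ 9.39 rad/s²

I = (2/5)MR² = (2/5)(23.0)(0.398)² = 1.457 kg·m².
τ = F R = (34.4)(0.398) = 13.69 N·m.
From τ = Iα: α = 13.69/1.457 = 9.395 rad/s².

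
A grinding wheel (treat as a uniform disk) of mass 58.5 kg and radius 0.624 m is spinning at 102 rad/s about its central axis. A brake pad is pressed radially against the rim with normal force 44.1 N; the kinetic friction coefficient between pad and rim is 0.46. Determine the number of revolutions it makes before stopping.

I = ½MR² = (1/2)(58.5)(0.624)² = 11.39 kg·m².
Friction force f = μN = (0.46)(44.1) = 20.29 N at the rim; torque magnitude τ = fR = 12.66 N·m, opposing ω.
|α| = τ/I = 12.66/11.39 = 1.111 rad/s² (deceleration).
ω² = ω₀² − 2|α|θ with ω = 0 ⇒ θ = ω₀²/(2|α|) = 4680 rad = 744.9 rev.

≈ 745 revolutions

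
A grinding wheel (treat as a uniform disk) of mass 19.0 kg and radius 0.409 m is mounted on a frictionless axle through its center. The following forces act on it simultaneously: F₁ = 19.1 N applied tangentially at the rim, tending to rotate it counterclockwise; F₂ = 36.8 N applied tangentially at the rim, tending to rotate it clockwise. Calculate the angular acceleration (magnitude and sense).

α ≈ 4.56 rad/s², clockwise

I = ½MR² = (1/2)(19.0)(0.409)² = 1.589 kg·m².
Taking counterclockwise as positive: τ₁ = +(19.1)(0.409) = +7.812 N·m; τ₂ = −(36.8)(0.409) = −15.05 N·m.
Net torque τ = -7.239 N·m.
α = τ/I = -7.239/1.589 = -4.555 rad/s².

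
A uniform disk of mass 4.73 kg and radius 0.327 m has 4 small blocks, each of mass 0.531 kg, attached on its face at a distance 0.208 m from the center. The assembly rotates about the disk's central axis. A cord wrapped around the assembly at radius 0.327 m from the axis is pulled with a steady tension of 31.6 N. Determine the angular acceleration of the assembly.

I_disk = ½MR² = ½(4.73)(0.327)² = 0.2529 kg·m².
I_blocks = 4·m·r² = 4(0.531)(0.208)² = 0.09189 kg·m².
Total I = 0.3448 kg·m².
τ = F r = (31.6)(0.327) = 10.33 N·m.
α = τ/I = 10.33/0.3448 = 29.97 rad/s².

α ≈ 30.0 rad/s²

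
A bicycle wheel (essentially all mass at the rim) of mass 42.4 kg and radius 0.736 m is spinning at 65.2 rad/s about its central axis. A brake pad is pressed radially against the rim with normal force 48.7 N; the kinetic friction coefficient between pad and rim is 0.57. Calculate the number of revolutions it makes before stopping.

I = MR² = (42.4)(0.736)² = 22.97 kg·m².
Friction force f = μN = (0.57)(48.7) = 27.76 N at the rim; torque magnitude τ = fR = 20.43 N·m, opposing ω.
|α| = τ/I = 20.43/22.97 = 0.8895 rad/s² (deceleration).
ω² = ω₀² − 2|α|θ with ω = 0 ⇒ θ = ω₀²/(2|α|) = 2389 rad = 380.3 rev.

≈ 380 revolutions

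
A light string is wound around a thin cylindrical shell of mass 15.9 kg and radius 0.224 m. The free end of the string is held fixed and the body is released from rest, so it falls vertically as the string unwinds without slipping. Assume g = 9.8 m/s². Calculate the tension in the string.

T ≈ 77.9 N

Translation: Mg − T = Ma. Rotation about the center: TR = Iα with I = MR².
With a = αR: T = (I/R²)a = M a, so Mg = (1 + 1.000)Ma.
a = g/(1 + 1.000) = 9.8/2.000 = 4.900 m/s².
T = 1.000·M·a = (1.000)(15.9)(4.900) = 77.91 N.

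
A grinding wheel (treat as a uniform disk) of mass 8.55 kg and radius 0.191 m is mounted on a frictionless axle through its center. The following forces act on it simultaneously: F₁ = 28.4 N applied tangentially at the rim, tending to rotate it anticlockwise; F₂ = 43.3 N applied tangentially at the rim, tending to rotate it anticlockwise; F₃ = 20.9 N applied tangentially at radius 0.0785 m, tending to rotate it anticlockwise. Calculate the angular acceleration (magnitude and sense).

α ≈ 98.3 rad/s², anticlockwise

I = ½MR² = (1/2)(8.55)(0.191)² = 0.1560 kg·m².
Taking anticlockwise as positive: τ₁ = +(28.4)(0.191) = +5.424 N·m; τ₂ = +(43.3)(0.191) = +8.270 N·m; τ₃ = +(20.9)(0.0785) = +1.641 N·m.
Net torque τ = 15.34 N·m.
α = τ/I = 15.34/0.1560 = 98.33 rad/s².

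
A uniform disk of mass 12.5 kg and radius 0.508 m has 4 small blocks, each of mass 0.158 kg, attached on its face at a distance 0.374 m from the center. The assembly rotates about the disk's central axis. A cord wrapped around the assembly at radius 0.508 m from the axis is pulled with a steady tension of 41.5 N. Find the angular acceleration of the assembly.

I_disk = ½MR² = ½(12.5)(0.508)² = 1.613 kg·m².
I_blocks = 4·m·r² = 4(0.158)(0.374)² = 0.08840 kg·m².
Total I = 1.701 kg·m².
τ = F r = (41.5)(0.508) = 21.08 N·m.
α = τ/I = 21.08/1.701 = 12.39 rad/s².

α ≈ 12.4 rad/s²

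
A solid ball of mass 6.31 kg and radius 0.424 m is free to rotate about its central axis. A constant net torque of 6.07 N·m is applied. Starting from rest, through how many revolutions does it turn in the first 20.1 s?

I = (2/5)MR² = (2/5)(6.31)(0.424)² = 0.4538 kg·m².
α = τ/I = 6.07/0.4538 = 13.38 rad/s².
θ = ½αt² = ½(13.38)(20.1)² = 2702 rad.
Revolutions = θ/(2π) = 430.1.

≈ 430 revolutions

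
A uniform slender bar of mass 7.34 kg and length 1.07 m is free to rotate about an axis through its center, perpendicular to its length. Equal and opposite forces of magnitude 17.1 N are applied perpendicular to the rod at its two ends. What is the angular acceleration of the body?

I = (1/12)ML² = (1/12)(7.34)(1.07)² = 0.7003 kg·m².
The couple gives τ = F·(L/2) + F·(L/2) = F L = (17.1)(1.07) = 18.30 N·m.
Newton's second law for rotation, τ = Iα, gives α = τ/I = 18.30/0.7003 = 26.13 rad/s².

α ≈ 26.1 rad/s²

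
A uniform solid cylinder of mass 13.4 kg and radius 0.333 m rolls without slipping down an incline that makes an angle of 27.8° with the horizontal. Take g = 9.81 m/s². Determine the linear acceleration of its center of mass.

a ≈ 3.05 m/s²

Translation along the incline: Mg sinθ − f = Ma.
Rotation about the center: fR = Iα with I = ½MR². No-slip gives a = αR, so f = (I/R²)a = (1/2)M a.
Substituting: Mg sinθ = (1 + 0.5000)Ma, so a = g sinθ/(1 + 0.5000) = (9.81) sin 27.8° / 1.500 = 3.050 m/s².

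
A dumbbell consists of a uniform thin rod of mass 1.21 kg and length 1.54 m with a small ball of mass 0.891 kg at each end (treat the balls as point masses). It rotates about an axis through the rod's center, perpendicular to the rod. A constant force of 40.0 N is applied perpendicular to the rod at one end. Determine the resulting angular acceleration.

I_rod = (1/12)ML² = (1/12)(1.21)(1.54)² = 0.2391 kg·m².
I_balls = 2·m·(L/2)² = 2(0.891)(0.7700)² = 1.057 kg·m².
Total I = 1.296 kg·m².
τ = F·(L/2) = (40.0)(0.770) = 30.80 N·m.
α = τ/I = 30.80/1.296 = 23.77 rad/s².

α ≈ 23.8 rad/s²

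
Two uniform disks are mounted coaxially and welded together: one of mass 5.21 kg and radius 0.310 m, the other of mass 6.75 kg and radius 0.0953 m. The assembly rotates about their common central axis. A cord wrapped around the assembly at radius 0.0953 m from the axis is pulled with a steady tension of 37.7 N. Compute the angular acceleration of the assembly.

I = ½M₁R₁² + ½M₂R₂² = ½(5.21)(0.310)² + ½(6.75)(0.0953)² = 0.2810 kg·m².
τ = F r = (37.7)(0.0953) = 3.593 N·m.
α = τ/I = 3.593/0.2810 = 12.79 rad/s².

α ≈ 12.8 rad/s²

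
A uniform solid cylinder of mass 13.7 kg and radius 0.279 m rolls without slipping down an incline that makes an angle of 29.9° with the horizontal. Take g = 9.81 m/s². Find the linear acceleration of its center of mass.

a ≈ 3.26 m/s²

Translation along the incline: Mg sinθ − f = Ma.
Rotation about the center: fR = Iα with I = ½MR². No-slip gives a = αR, so f = (I/R²)a = (1/2)M a.
Substituting: Mg sinθ = (1 + 0.5000)Ma, so a = g sinθ/(1 + 0.5000) = (9.81) sin 29.9° / 1.500 = 3.260 m/s².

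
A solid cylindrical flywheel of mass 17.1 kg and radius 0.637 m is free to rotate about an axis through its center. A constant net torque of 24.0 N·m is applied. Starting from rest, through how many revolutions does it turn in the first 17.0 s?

I = ½MR² = (1/2)(17.1)(0.637)² = 3.469 kg·m².
α = τ/I = 24.0/3.469 = 6.918 rad/s².
θ = ½αt² = ½(6.918)(17.0)² = 999.6 rad.
Revolutions = θ/(2π) = 159.1.

≈ 159 revolutions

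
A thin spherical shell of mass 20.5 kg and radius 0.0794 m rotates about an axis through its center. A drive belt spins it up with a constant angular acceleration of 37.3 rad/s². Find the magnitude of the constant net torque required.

τ ≈ 3.21 N·m

I = (2/3)MR² = (2/3)(20.5)(0.0794)² = 0.08616 kg·m².
τ = Iα = (0.08616)(37.30) = 3.214 N·m.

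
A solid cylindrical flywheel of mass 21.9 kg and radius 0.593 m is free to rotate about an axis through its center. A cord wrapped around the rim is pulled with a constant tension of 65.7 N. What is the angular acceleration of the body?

α ≈ 10.1 rad/s²

I = ½MR² = (1/2)(21.9)(0.593)² = 3.851 kg·m².
τ = F R = (65.7)(0.593) = 38.96 N·m.
From τ = Iα: α = 38.96/3.851 = 10.12 rad/s².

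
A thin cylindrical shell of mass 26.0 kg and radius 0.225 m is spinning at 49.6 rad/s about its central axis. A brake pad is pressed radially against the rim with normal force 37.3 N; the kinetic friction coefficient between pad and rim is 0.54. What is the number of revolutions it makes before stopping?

≈ 56.9 revolutions

I = MR² = (26.0)(0.225)² = 1.316 kg·m².
Friction force f = μN = (0.54)(37.3) = 20.14 N at the rim; torque magnitude τ = fR = 4.532 N·m, opposing ω.
|α| = τ/I = 4.532/1.316 = 3.443 rad/s² (deceleration).
ω² = ω₀² − 2|α|θ with ω = 0 ⇒ θ = ω₀²/(2|α|) = 357.3 rad = 56.86 rev.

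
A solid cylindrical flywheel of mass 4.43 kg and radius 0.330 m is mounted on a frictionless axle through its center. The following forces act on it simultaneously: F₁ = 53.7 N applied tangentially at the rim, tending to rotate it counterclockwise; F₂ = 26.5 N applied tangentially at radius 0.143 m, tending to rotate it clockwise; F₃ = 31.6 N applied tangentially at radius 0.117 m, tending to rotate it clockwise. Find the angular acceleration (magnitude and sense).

α ≈ 42.4 rad/s², counterclockwise

I = ½MR² = (1/2)(4.43)(0.330)² = 0.2412 kg·m².
Taking counterclockwise as positive: τ₁ = +(53.7)(0.330) = +17.72 N·m; τ₂ = −(26.5)(0.143) = −3.789 N·m; τ₃ = −(31.6)(0.117) = −3.697 N·m.
Net torque τ = 10.23 N·m.
α = τ/I = 10.23/0.2412 = 42.43 rad/s².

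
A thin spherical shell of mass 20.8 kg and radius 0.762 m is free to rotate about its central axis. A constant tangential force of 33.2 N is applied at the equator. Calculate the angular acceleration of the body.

α ≈ 3.14 rad/s²

I = (2/3)MR² = (2/3)(20.8)(0.762)² = 8.052 kg·m².
τ = F R = (33.2)(0.762) = 25.30 N·m.
Newton's second law for rotation, τ = Iα, gives α = τ/I = 25.30/8.052 = 3.142 rad/s².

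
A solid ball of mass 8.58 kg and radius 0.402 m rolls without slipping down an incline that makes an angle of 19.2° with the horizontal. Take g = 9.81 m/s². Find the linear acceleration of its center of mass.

Translation along the incline: Mg sinθ − f = Ma.
Rotation about the center: fR = Iα with I = (2/5)MR². No-slip gives a = αR, so f = (I/R²)a = (2/5)M a.
Substituting: Mg sinθ = (1 + 0.4000)Ma, so a = g sinθ/(1 + 0.4000) = (9.81) sin 19.2° / 1.400 = 2.304 m/s².

a ≈ 2.30 m/s²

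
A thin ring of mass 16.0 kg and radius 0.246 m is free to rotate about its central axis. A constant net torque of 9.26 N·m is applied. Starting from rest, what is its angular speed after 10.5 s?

I = MR² = (16.0)(0.246)² = 0.9683 kg·m².
α = τ/I = 9.26/0.9683 = 9.564 rad/s².
ω = ω₀ + αt = 0 + (9.564)(10.5) = 100.4 rad/s.

ω ≈ 100 rad/s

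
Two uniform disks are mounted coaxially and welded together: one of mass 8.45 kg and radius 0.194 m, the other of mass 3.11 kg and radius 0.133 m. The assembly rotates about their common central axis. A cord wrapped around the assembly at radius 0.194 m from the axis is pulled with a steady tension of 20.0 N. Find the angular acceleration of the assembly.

I = ½M₁R₁² + ½M₂R₂² = ½(8.45)(0.194)² + ½(3.11)(0.133)² = 0.1865 kg·m².
τ = F r = (20.0)(0.194) = 3.880 N·m.
α = τ/I = 3.880/0.1865 = 20.80 rad/s².

α ≈ 20.8 rad/s²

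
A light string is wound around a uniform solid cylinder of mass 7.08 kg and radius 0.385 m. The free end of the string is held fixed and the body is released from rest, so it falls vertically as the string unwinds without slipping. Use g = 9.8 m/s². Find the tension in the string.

Translation: Mg − T = Ma. Rotation about the center: TR = Iα with I = ½MR².
With a = αR: T = (I/R²)a = (1/2)M a, so Mg = (1 + 0.5000)Ma.
a = g/(1 + 0.5000) = 9.8/1.500 = 6.533 m/s².
T = 0.5000·M·a = (0.5000)(7.08)(6.533) = 23.13 N.

T ≈ 23.1 N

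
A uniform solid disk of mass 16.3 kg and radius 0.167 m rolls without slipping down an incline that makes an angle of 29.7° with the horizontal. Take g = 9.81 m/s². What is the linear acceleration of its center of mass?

Translation along the incline: Mg sinθ − f = Ma.
Rotation about the center: fR = Iα with I = ½MR². No-slip gives a = αR, so f = (I/R²)a = (1/2)M a.
Substituting: Mg sinθ = (1 + 0.5000)Ma, so a = g sinθ/(1 + 0.5000) = (9.81) sin 29.7° / 1.500 = 3.240 m/s².

a ≈ 3.24 m/s²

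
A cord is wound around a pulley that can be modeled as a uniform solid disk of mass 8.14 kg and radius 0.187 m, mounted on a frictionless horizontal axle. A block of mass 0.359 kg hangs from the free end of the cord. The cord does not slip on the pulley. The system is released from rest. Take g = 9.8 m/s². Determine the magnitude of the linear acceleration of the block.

I = ½MR² = (1/2)(8.14)(0.187)² = 0.1423 kg·m².
Block: mg − T = ma. Pulley: TR = Iα. No-slip: a = αR, so T = (I/R²)a = 4.070·a.
Then mg = (m + 4.070)a, so a = (0.359)(9.8)/(0.359 + 4.070) = 0.7944 m/s².

a ≈ 0.794 m/s²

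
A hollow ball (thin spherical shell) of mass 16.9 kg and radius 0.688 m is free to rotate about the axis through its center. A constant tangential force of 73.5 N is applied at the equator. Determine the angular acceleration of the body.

I = (2/3)MR² = (2/3)(16.9)(0.688)² = 5.333 kg·m².
τ = F R = (73.5)(0.688) = 50.57 N·m.
Newton's second law for rotation, τ = Iα, gives α = τ/I = 50.57/5.333 = 9.482 rad/s².

α ≈ 9.48 rad/s²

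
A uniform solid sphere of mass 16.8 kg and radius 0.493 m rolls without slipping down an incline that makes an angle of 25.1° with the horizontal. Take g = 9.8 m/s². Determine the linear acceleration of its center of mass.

Translation along the incline: Mg sinθ − f = Ma.
Rotation about the center: fR = Iα with I = (2/5)MR². No-slip gives a = αR, so f = (I/R²)a = (2/5)M a.
Substituting: Mg sinθ = (1 + 0.4000)Ma, so a = g sinθ/(1 + 0.4000) = (9.8) sin 25.1° / 1.400 = 2.969 m/s².

a ≈ 2.97 m/s²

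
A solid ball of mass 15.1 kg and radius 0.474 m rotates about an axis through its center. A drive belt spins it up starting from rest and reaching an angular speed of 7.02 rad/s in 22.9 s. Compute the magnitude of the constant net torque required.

τ ≈ 0.416 N·m

I = (2/5)MR² = (2/5)(15.1)(0.474)² = 1.357 kg·m².
α = Δω/Δt = (7.02 − 0)/22.9 = 0.3066 rad/s².
τ = Iα = (1.357)(0.3066) = 0.4160 N·m.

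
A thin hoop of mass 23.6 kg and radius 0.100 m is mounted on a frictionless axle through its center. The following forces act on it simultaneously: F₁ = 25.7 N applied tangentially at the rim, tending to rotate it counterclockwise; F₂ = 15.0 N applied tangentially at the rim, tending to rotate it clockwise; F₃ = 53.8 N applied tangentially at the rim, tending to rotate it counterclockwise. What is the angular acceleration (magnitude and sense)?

α ≈ 27.3 rad/s², counterclockwise

I = MR² = (23.6)(0.100)² = 0.2360 kg·m².
Taking counterclockwise as positive: τ₁ = +(25.7)(0.100) = +2.570 N·m; τ₂ = −(15.0)(0.100) = −1.500 N·m; τ₃ = +(53.8)(0.100) = +5.380 N·m.
Net torque τ = 6.450 N·m.
α = τ/I = 6.450/0.2360 = 27.33 rad/s².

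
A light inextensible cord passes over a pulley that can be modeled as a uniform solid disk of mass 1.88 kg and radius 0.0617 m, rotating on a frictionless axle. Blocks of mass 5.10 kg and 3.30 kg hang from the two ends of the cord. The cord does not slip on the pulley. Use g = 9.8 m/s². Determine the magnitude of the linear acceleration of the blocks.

a ≈ 1.89 m/s²

I = ½MR² = (1/2)(1.88)(0.0617)² = 0.003578 kg·m².
Heavier block: m₁g − T₁ = m₁a. Lighter block: T₂ − m₂g = m₂a.
Pulley: (T₁ − T₂)R = Iα = I(a/R), so T₁ − T₂ = (I/R²)a = (1/2)M_p a = 0.9400·a.
Adding the three: (m₁ − m₂)g = (m₁ + m₂ + 0.9400)a, so a = (5.10 − 3.30)(9.8)/(5.10 + 3.30 + 0.9400) = 1.889 m/s².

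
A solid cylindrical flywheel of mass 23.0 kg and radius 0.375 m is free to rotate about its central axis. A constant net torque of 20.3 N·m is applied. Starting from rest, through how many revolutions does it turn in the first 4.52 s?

≈ 20.4 revolutions

I = ½MR² = (1/2)(23.0)(0.375)² = 1.617 kg·m².
α = τ/I = 20.3/1.617 = 12.55 rad/s².
θ = ½αt² = ½(12.55)(4.52)² = 128.2 rad.
Revolutions = θ/(2π) = 20.41.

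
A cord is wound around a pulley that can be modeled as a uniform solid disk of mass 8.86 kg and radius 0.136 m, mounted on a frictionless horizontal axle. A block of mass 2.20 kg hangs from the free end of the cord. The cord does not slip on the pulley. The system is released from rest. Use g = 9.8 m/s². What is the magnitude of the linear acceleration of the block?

a ≈ 3.25 m/s²

I = ½MR² = (1/2)(8.86)(0.136)² = 0.08194 kg·m².
Block: mg − T = ma. Pulley: TR = Iα. No-slip: a = αR, so T = (I/R²)a = 4.430·a.
Then mg = (m + 4.430)a, so a = (2.20)(9.8)/(2.20 + 4.430) = 3.252 m/s².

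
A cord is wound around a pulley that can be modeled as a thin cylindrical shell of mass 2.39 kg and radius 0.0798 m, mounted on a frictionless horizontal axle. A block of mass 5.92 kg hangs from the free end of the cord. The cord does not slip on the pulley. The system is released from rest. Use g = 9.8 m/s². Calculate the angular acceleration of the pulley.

I = MR² = (2.39)(0.0798)² = 0.01522 kg·m².
Block: mg − T = ma. Pulley: TR = Iα. No-slip: a = αR, so T = (I/R²)a = 2.390·a.
Then mg = (m + 2.390)a, so a = (5.92)(9.8)/(5.92 + 2.390) = 6.981 m/s².
α = a/R = 6.981/0.0798 = 87.49 rad/s².

α ≈ 87.5 rad/s²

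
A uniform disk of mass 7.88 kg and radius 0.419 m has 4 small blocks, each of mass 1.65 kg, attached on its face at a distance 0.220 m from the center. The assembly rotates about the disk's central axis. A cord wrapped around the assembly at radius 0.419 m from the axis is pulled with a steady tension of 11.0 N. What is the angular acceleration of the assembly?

α ≈ 4.56 rad/s²

I_disk = ½MR² = ½(7.88)(0.419)² = 0.6917 kg·m².
I_blocks = 4·m·r² = 4(1.65)(0.220)² = 0.3194 kg·m².
Total I = 1.011 kg·m².
τ = F r = (11.0)(0.419) = 4.609 N·m.
α = τ/I = 4.609/1.011 = 4.558 rad/s².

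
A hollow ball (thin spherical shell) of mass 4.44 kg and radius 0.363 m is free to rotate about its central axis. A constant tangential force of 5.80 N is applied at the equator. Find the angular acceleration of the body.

α ≈ 5.40 rad/s²

I = (2/3)MR² = (2/3)(4.44)(0.363)² = 0.3900 kg·m².
τ = F R = (5.80)(0.363) = 2.105 N·m.
Newton's second law for rotation, τ = Iα, gives α = τ/I = 2.105/0.3900 = 5.398 rad/s².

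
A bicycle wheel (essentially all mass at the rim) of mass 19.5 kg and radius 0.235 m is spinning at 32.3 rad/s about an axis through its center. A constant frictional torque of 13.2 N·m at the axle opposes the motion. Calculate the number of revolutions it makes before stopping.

≈ 6.77 revolutions

I = MR² = (19.5)(0.235)² = 1.077 kg·m².
The net torque has magnitude 13.2 N·m, opposing ω.
|α| = τ/I = 13.20/1.077 = 12.26 rad/s² (deceleration).
ω² = ω₀² − 2|α|θ with ω = 0 ⇒ θ = ω₀²/(2|α|) = 42.56 rad = 6.773 rev.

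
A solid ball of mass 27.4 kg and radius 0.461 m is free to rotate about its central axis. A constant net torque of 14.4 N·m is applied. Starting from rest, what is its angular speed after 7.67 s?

ω ≈ 47.4 rad/s

I = (2/5)MR² = (2/5)(27.4)(0.461)² = 2.329 kg·m².
α = τ/I = 14.4/2.329 = 6.182 rad/s².
ω = ω₀ + αt = 0 + (6.182)(7.67) = 47.42 rad/s.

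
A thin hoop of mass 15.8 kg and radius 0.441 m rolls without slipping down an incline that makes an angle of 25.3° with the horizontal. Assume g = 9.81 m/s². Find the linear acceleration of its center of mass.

a ≈ 2.10 m/s²

Translation along the incline: Mg sinθ − f = Ma.
Rotation about the center: fR = Iα with I = MR². No-slip gives a = αR, so f = (I/R²)a = M a.
Substituting: Mg sinθ = (1 + 1.000)Ma, so a = g sinθ/(1 + 1.000) = (9.81) sin 25.3° / 2.000 = 2.096 m/s².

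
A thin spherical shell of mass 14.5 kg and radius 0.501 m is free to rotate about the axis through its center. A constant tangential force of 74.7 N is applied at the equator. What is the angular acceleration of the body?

α ≈ 15.4 rad/s²

I = (2/3)MR² = (2/3)(14.5)(0.501)² = 2.426 kg·m².
τ = F R = (74.7)(0.501) = 37.42 N·m.
From τ = Iα: α = 37.42/2.426 = 15.42 rad/s².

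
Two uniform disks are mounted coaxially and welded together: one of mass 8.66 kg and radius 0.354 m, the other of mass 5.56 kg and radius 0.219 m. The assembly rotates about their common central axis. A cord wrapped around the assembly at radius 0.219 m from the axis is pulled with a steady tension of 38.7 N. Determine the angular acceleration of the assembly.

α ≈ 12.5 rad/s²

I = ½M₁R₁² + ½M₂R₂² = ½(8.66)(0.354)² + ½(5.56)(0.219)² = 0.6759 kg·m².
τ = F r = (38.7)(0.219) = 8.475 N·m.
α = τ/I = 8.475/0.6759 = 12.54 rad/s².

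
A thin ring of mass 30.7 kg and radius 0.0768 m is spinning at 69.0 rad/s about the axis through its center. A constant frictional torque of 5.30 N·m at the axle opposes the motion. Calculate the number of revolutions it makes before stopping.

I = MR² = (30.7)(0.0768)² = 0.1811 kg·m².
The net torque has magnitude 5.30 N·m, opposing ω.
|α| = τ/I = 5.300/0.1811 = 29.27 rad/s² (deceleration).
ω² = ω₀² − 2|α|θ with ω = 0 ⇒ θ = ω₀²/(2|α|) = 81.33 rad = 12.94 rev.

≈ 12.9 revolutions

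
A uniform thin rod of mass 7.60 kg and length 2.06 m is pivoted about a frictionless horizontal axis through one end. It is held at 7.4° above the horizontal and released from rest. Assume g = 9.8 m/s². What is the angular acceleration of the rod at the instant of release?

α ≈ 7.08 rad/s²

About the pivot, I = (1/3)ML² = (1/3)(7.60)(2.06)² = 10.75 kg·m².
The weight acts at the center, a distance L/2 = 1.030 m from the pivot; τ = Mg(L/2) cos 7.4° = 76.08 N·m.
α = τ/I = 76.08/10.75 = 7.076 rad/s².
(Equivalently α = (3g/(2L)) cos 7.4° = 7.076 rad/s².)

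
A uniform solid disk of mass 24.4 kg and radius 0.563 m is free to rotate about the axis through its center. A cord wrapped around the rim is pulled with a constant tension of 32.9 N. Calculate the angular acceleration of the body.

α ≈ 4.79 rad/s²

I = ½MR² = (1/2)(24.4)(0.563)² = 3.867 kg·m².
τ = F R = (32.9)(0.563) = 18.52 N·m.
Newton's second law for rotation, τ = Iα, gives α = τ/I = 18.52/3.867 = 4.790 rad/s².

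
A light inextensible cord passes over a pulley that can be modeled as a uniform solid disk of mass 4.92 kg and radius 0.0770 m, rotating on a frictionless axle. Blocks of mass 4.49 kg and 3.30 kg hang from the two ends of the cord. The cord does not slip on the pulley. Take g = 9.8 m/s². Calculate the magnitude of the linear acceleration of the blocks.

a ≈ 1.14 m/s²

I = ½MR² = (1/2)(4.92)(0.0770)² = 0.01459 kg·m².
Heavier block: m₁g − T₁ = m₁a. Lighter block: T₂ − m₂g = m₂a.
Pulley: (T₁ − T₂)R = Iα = I(a/R), so T₁ − T₂ = (I/R²)a = (1/2)M_p a = 2.460·a.
Adding the three: (m₁ − m₂)g = (m₁ + m₂ + 2.460)a, so a = (4.49 − 3.30)(9.8)/(4.49 + 3.30 + 2.460) = 1.138 m/s².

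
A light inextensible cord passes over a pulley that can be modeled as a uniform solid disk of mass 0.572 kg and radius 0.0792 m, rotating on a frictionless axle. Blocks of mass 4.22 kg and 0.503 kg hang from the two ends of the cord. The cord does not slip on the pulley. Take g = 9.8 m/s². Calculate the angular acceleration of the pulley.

α ≈ 91.8 rad/s²

I = ½MR² = (1/2)(0.572)(0.0792)² = 0.001794 kg·m².
Heavier block: m₁g − T₁ = m₁a. Lighter block: T₂ − m₂g = m₂a.
Pulley: (T₁ − T₂)R = Iα = I(a/R), so T₁ − T₂ = (I/R²)a = (1/2)M_p a = 0.2860·a.
Adding the three: (m₁ − m₂)g = (m₁ + m₂ + 0.2860)a, so a = (4.22 − 0.503)(9.8)/(4.22 + 0.503 + 0.2860) = 7.272 m/s².
α = a/R = 7.272/0.0792 = 91.82 rad/s².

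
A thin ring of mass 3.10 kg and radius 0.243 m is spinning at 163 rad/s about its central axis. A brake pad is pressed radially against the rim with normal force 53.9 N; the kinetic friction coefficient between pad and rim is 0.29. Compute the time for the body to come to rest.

I = MR² = (3.10)(0.243)² = 0.1831 kg·m².
Friction force f = μN = (0.29)(53.9) = 15.63 N at the rim; torque magnitude τ = fR = 3.798 N·m, opposing ω.
|α| = τ/I = 3.798/0.1831 = 20.75 rad/s² (deceleration).
0 = ω₀ − |α|t ⇒ t = ω₀/|α| = 163/20.75 = 7.855 s.

t ≈ 7.86 s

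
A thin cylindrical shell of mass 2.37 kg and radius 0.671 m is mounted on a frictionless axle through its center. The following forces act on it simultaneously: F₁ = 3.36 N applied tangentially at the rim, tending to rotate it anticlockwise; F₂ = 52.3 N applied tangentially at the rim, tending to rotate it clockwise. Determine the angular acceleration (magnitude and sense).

I = MR² = (2.37)(0.671)² = 1.067 kg·m².
Taking anticlockwise as positive: τ₁ = +(3.36)(0.671) = +2.255 N·m; τ₂ = −(52.3)(0.671) = −35.09 N·m.
Net torque τ = -32.84 N·m.
α = τ/I = -32.84/1.067 = -30.77 rad/s².

α ≈ 30.8 rad/s², clockwise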